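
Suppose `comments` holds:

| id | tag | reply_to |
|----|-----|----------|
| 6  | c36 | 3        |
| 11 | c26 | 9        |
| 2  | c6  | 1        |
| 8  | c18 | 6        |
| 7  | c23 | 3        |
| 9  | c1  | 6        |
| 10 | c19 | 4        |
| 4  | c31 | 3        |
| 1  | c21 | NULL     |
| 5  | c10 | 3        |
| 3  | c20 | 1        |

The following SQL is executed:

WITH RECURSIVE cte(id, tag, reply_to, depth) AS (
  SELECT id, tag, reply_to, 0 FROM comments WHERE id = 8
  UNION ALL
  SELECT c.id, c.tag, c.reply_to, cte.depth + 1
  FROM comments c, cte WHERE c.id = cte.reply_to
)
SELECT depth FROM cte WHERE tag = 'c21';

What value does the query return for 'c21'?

Base: id=8 (c18), reply_to=6, depth 0.
Iteration 1: join on id=6 -> c36 (id 6, reply_to=3, depth 1).
Iteration 2: join on id=3 -> c20 (id 3, reply_to=1, depth 2).
Iteration 3: join on id=1 -> c21 (id 1, reply_to=NULL, depth 3).
Iteration 4: reply_to is NULL; no match; recursion stops.

3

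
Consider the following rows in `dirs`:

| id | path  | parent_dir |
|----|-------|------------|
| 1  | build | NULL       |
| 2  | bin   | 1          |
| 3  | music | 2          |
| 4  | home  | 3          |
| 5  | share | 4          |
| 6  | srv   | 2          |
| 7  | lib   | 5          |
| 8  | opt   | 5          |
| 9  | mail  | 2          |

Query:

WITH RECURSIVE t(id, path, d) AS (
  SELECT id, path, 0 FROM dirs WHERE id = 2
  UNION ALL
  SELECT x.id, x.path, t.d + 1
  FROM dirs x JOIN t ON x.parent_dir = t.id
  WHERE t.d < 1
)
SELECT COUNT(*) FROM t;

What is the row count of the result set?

4

Base: id=2 (bin) at d 0.
Iteration 1: rows with parent_dir in {2} -> music (id 3, d 1), srv (id 6, d 1), mail (id 9, d 1).
Iteration 2: d < 1 fails for all current rows; recursion stops.
Total rows emitted: 4.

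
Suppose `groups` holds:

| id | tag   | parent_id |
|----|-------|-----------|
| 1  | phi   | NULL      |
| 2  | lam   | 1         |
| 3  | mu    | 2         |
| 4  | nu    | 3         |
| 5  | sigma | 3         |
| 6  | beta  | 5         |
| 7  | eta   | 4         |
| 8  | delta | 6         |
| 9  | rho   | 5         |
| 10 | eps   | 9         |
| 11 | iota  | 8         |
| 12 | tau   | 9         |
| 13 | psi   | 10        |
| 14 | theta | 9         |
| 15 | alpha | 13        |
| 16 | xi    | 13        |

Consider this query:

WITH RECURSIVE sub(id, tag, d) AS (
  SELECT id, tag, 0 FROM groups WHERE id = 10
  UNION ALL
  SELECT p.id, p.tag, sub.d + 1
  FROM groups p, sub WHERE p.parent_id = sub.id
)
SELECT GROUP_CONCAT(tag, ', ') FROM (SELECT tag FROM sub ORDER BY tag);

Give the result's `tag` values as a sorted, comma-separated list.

Base: id=10 (eps) at d 0.
Iteration 1: rows with parent_id in {10} -> psi (id 13, d 1).
Iteration 2: rows with parent_id in {13} -> alpha (id 15, d 2), xi (id 16, d 2).
Iteration 3: no rows with parent_id in {15,16}; recursion stops.

alpha, eps, psi, xi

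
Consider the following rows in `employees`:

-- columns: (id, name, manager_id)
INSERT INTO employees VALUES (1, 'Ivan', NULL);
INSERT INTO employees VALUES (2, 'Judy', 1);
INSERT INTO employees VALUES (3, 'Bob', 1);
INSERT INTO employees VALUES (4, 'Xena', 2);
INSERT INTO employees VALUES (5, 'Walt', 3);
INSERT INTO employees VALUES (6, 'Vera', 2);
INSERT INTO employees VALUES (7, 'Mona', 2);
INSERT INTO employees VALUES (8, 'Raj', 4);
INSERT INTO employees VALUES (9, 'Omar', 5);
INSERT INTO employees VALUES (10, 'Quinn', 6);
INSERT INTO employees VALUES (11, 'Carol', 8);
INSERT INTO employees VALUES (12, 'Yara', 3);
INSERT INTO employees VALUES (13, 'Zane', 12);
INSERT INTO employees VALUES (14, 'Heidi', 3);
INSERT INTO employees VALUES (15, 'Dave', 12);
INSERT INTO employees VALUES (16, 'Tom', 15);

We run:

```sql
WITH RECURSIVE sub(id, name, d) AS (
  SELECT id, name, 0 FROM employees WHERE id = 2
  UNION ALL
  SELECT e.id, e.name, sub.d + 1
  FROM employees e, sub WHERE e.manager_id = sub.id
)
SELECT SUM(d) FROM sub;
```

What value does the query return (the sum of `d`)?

10

Base: id=2 (Judy) at d 0.
Iteration 1: rows with manager_id in {2} -> Xena (id 4, d 1), Vera (id 6, d 1), Mona (id 7, d 1).
Iteration 2: rows with manager_id in {4,6,7} -> Raj (id 8, d 2), Quinn (id 10, d 2).
Iteration 3: rows with manager_id in {8,10} -> Carol (id 11, d 3).
Iteration 4: no rows with manager_id in {11}; recursion stops.
SUM(d) = 0 + 1 + 1 + 1 + 2 + 2 + 3 = 10.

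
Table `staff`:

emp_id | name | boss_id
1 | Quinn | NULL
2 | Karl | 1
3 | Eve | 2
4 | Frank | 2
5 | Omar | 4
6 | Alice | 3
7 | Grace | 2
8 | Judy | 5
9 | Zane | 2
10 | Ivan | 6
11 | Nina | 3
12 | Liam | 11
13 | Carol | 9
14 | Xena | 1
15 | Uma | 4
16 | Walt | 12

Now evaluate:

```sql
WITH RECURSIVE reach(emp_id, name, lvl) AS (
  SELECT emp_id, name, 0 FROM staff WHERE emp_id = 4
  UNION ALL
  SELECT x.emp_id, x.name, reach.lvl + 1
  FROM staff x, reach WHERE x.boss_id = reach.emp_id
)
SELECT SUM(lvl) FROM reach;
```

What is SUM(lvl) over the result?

Base: emp_id=4 (Frank) at lvl 0.
Iteration 1: rows with boss_id in {4} -> Omar (id 5, lvl 1), Uma (id 15, lvl 1).
Iteration 2: rows with boss_id in {5,15} -> Judy (id 8, lvl 2).
Iteration 3: no rows with boss_id in {8}; recursion stops.
SUM(lvl) = 0 + 1 + 1 + 2 = 4.

4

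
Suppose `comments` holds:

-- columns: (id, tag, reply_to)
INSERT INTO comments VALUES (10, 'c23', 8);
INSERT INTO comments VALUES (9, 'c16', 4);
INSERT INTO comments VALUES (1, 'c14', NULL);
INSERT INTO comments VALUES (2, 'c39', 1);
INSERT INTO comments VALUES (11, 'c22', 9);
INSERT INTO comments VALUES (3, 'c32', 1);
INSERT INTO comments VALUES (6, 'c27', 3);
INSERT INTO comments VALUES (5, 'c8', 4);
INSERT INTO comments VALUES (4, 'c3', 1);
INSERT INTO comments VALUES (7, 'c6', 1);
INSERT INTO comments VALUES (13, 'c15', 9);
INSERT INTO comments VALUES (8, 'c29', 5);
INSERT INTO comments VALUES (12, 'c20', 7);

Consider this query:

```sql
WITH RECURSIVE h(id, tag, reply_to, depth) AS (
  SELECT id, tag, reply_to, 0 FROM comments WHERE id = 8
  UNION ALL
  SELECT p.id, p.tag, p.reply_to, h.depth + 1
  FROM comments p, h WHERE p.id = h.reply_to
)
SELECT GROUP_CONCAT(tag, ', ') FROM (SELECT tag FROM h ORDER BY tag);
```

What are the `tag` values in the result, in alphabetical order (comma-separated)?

Base: id=8 (c29), reply_to=5, depth 0.
Iteration 1: join on id=5 -> c8 (id 5, reply_to=4, depth 1).
Iteration 2: join on id=4 -> c3 (id 4, reply_to=1, depth 2).
Iteration 3: join on id=1 -> c14 (id 1, reply_to=NULL, depth 3).
Iteration 4: reply_to is NULL; no match; recursion stops.

c14, c29, c3, c8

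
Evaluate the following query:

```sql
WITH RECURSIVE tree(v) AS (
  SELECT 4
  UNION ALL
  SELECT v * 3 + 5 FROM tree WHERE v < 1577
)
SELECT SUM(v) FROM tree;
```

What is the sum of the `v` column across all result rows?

Base: v=4.
Iteration 1: 4 < 1577 holds -> v = 4 * 3 + 5 = 17.
Iteration 2: 17 < 1577 holds -> v = 17 * 3 + 5 = 56.
Iteration 3: 56 < 1577 holds -> v = 56 * 3 + 5 = 173.
Iteration 4: 173 < 1577 holds -> v = 173 * 3 + 5 = 524.
Iteration 5: 524 < 1577 holds -> v = 524 * 3 + 5 = 1577.
Iteration 6: 1577 < 1577 fails; recursion stops.
SUM(v) = 4 + 17 + 56 + 173 + 524 + 1577 = 2351.

2351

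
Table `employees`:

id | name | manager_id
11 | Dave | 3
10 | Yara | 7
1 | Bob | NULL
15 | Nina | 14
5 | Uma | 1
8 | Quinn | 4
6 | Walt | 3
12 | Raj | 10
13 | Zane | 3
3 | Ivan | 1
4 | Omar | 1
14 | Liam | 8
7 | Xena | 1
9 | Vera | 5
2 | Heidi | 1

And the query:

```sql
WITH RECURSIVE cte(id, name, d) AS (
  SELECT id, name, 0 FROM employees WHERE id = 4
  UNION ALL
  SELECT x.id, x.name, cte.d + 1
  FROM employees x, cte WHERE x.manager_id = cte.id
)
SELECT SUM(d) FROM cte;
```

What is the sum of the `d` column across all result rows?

Base: id=4 (Omar) at d 0.
Iteration 1: rows with manager_id in {4} -> Quinn (id 8, d 1).
Iteration 2: rows with manager_id in {8} -> Liam (id 14, d 2).
Iteration 3: rows with manager_id in {14} -> Nina (id 15, d 3).
Iteration 4: no rows with manager_id in {15}; recursion stops.
SUM(d) = 0 + 1 + 2 + 3 = 6.

6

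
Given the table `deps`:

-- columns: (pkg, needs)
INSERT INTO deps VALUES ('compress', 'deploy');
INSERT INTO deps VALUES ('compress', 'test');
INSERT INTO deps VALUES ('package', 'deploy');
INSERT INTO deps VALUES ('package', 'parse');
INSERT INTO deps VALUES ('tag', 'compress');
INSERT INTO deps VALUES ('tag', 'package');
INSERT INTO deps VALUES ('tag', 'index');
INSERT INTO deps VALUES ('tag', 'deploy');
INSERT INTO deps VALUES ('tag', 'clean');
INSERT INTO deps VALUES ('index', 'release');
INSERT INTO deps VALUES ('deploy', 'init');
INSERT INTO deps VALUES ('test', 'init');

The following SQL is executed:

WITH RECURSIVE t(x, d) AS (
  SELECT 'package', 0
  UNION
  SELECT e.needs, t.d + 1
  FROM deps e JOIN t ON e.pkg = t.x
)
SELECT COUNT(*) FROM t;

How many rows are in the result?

4

Base: (package, d=0).
Iteration 1: edges from {package} -> (deploy, d=1), (parse, d=1).
Iteration 2: edges from {deploy,parse} -> (init, d=2).
Iteration 3: no outgoing edges from {init}; recursion stops.
Total rows emitted: 4.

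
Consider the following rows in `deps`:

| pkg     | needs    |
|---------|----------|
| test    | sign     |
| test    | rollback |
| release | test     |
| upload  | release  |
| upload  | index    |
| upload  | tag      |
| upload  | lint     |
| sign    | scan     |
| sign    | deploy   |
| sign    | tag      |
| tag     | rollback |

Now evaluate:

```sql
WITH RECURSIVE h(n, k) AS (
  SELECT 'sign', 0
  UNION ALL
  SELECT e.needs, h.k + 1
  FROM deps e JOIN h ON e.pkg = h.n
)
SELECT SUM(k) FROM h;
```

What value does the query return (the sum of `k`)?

5

Base: (sign, k=0).
Iteration 1: edges from {sign} -> (deploy, k=1), (scan, k=1), (tag, k=1).
Iteration 2: edges from {deploy,scan,tag} -> (rollback, k=2).
Iteration 3: no outgoing edges from {rollback}; recursion stops.
SUM(k) = 0 + 1 + 1 + 1 + 2 = 5.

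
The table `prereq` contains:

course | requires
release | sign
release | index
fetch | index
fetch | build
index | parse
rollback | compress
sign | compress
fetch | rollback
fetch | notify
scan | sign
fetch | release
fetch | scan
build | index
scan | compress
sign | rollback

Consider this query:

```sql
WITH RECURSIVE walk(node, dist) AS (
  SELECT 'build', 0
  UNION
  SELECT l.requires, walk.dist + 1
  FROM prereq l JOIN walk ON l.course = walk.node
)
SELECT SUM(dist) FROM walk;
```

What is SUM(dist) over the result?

Base: (build, dist=0).
Iteration 1: edges from {build} -> (index, dist=1).
Iteration 2: edges from {index} -> (parse, dist=2).
Iteration 3: no outgoing edges from {parse}; recursion stops.
SUM(dist) = 0 + 1 + 2 = 3.

3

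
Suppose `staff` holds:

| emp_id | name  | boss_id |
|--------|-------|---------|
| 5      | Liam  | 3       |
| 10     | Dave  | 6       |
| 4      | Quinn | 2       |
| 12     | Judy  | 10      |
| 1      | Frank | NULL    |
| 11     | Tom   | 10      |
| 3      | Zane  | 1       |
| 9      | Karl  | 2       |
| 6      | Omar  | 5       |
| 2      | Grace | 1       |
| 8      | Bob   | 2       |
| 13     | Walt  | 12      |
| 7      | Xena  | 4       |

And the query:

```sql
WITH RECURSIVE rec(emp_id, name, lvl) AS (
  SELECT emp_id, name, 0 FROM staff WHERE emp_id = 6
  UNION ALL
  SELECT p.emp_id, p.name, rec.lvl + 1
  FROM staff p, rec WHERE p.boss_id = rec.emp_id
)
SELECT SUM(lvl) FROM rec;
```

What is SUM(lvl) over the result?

8

Base: emp_id=6 (Omar) at lvl 0.
Iteration 1: rows with boss_id in {6} -> Dave (id 10, lvl 1).
Iteration 2: rows with boss_id in {10} -> Tom (id 11, lvl 2), Judy (id 12, lvl 2).
Iteration 3: rows with boss_id in {11,12} -> Walt (id 13, lvl 3).
Iteration 4: no rows with boss_id in {13}; recursion stops.
SUM(lvl) = 0 + 1 + 2 + 2 + 3 = 8.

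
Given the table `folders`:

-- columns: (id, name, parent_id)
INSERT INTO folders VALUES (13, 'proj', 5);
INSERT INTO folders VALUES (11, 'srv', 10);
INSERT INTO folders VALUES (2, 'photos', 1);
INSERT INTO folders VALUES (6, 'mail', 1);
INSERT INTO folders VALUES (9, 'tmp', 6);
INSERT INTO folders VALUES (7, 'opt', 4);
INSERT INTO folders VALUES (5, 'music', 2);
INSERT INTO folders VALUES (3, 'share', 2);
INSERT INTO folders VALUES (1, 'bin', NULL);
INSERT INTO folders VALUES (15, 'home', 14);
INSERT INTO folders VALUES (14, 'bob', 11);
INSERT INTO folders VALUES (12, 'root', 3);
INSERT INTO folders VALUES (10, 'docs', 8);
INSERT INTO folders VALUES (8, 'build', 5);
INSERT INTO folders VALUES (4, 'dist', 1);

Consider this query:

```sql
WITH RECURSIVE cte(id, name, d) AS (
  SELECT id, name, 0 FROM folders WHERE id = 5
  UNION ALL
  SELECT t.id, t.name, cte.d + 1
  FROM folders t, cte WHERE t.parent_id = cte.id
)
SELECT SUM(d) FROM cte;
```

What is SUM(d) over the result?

16

Base: id=5 (music) at d 0.
Iteration 1: rows with parent_id in {5} -> build (id 8, d 1), proj (id 13, d 1).
Iteration 2: rows with parent_id in {8,13} -> docs (id 10, d 2).
Iteration 3: rows with parent_id in {10} -> srv (id 11, d 3).
Iteration 4: rows with parent_id in {11} -> bob (id 14, d 4).
Iteration 5: rows with parent_id in {14} -> home (id 15, d 5).
Iteration 6: no rows with parent_id in {15}; recursion stops.
SUM(d) = 0 + 1 + 1 + 2 + 3 + 4 + 5 = 16.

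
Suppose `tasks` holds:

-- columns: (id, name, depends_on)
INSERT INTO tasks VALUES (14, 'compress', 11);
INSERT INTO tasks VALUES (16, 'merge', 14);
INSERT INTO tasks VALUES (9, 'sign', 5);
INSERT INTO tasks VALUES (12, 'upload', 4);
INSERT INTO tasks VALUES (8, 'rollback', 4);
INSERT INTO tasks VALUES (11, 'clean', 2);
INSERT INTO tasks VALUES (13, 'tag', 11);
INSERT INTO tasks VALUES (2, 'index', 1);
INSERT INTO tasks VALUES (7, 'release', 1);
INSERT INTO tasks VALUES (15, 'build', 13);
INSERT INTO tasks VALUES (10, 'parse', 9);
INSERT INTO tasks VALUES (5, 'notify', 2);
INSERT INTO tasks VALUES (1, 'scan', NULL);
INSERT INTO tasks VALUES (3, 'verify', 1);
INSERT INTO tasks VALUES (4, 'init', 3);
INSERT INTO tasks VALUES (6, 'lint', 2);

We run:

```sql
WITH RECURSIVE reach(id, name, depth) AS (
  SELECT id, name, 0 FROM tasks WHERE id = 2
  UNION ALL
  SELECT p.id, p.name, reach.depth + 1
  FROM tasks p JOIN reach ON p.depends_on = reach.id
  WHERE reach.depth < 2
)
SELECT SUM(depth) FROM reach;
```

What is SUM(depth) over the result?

9

Base: id=2 (index) at depth 0.
Iteration 1: rows with depends_on in {2} -> notify (id 5, depth 1), lint (id 6, depth 1), clean (id 11, depth 1).
Iteration 2: rows with depends_on in {5,6,11} -> sign (id 9, depth 2), tag (id 13, depth 2), compress (id 14, depth 2).
Iteration 3: depth < 2 fails for all current rows; recursion stops.
SUM(depth) = 0 + 1 + 1 + 1 + 2 + 2 + 2 = 9.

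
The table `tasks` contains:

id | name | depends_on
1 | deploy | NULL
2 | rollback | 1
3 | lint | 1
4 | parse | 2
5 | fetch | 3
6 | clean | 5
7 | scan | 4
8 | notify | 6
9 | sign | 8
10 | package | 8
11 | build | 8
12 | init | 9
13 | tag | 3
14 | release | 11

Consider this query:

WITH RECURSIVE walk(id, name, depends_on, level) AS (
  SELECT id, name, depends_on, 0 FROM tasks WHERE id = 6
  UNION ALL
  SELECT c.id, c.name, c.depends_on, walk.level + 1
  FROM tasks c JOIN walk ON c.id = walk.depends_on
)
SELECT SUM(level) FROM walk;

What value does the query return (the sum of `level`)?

6

Base: id=6 (clean), depends_on=5, level 0.
Iteration 1: join on id=5 -> fetch (id 5, depends_on=3, level 1).
Iteration 2: join on id=3 -> lint (id 3, depends_on=1, level 2).
Iteration 3: join on id=1 -> deploy (id 1, depends_on=NULL, level 3).
Iteration 4: depends_on is NULL; no match; recursion stops.
SUM(level) = 0 + 1 + 2 + 3 = 6.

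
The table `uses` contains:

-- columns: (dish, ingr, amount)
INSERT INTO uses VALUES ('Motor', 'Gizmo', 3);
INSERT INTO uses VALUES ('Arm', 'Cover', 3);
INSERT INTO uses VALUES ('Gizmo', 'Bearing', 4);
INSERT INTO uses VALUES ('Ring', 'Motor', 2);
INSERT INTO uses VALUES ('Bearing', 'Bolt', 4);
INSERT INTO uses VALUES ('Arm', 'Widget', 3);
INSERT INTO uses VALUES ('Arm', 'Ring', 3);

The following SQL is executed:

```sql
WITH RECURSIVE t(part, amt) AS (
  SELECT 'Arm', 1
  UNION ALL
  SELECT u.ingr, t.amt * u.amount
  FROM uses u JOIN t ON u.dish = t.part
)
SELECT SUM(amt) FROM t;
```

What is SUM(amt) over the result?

394

Base: (Arm, amt=1).
Iteration 1: components of {Arm} -> Cover = 1*3 = 3, Ring = 1*3 = 3, Widget = 1*3 = 3.
Iteration 2: components of {Cover,Ring,Widget} -> Motor = 3*2 = 6.
Iteration 3: components of {Motor} -> Gizmo = 6*3 = 18.
Iteration 4: components of {Gizmo} -> Bearing = 18*4 = 72.
Iteration 5: components of {Bearing} -> Bolt = 72*4 = 288.
Iteration 6: no further components; recursion stops.
SUM(amt) = 1 + 3 + 3 + 3 + 6 + 18 + 72 + 288 = 394.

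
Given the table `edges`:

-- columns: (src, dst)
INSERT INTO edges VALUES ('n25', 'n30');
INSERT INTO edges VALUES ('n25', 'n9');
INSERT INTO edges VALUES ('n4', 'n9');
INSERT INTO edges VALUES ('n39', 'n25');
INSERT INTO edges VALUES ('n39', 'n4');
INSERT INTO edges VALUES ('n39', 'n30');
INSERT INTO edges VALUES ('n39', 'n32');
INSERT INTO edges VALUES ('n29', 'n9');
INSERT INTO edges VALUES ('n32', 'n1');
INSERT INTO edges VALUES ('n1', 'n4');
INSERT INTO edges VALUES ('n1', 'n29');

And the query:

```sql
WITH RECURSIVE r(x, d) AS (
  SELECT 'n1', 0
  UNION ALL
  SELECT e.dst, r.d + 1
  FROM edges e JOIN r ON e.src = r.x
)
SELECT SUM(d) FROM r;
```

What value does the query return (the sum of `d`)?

Base: (n1, d=0).
Iteration 1: edges from {n1} -> (n29, d=1), (n4, d=1).
Iteration 2: edges from {n29,n4} -> (n9, d=2) x2. [UNION ALL keeps all 2 new rows, including repeats]
Iteration 3: no outgoing edges from {n9}; recursion stops.
SUM(d) = 0 + 1 + 1 + 2 + 2 = 6.

6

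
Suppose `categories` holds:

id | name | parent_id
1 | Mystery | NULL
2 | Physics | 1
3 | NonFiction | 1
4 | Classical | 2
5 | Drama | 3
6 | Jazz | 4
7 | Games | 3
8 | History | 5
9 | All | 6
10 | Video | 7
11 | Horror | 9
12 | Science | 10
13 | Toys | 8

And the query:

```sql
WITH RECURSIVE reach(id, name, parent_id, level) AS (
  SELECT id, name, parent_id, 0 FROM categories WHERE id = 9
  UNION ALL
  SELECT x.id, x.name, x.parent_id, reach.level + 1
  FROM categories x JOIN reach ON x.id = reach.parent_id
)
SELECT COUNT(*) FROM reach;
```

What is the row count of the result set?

Base: id=9 (All), parent_id=6, level 0.
Iteration 1: join on id=6 -> Jazz (id 6, parent_id=4, level 1).
Iteration 2: join on id=4 -> Classical (id 4, parent_id=2, level 2).
Iteration 3: join on id=2 -> Physics (id 2, parent_id=1, level 3).
Iteration 4: join on id=1 -> Mystery (id 1, parent_id=NULL, level 4).
Iteration 5: parent_id is NULL; no match; recursion stops.
Total rows emitted: 5.

5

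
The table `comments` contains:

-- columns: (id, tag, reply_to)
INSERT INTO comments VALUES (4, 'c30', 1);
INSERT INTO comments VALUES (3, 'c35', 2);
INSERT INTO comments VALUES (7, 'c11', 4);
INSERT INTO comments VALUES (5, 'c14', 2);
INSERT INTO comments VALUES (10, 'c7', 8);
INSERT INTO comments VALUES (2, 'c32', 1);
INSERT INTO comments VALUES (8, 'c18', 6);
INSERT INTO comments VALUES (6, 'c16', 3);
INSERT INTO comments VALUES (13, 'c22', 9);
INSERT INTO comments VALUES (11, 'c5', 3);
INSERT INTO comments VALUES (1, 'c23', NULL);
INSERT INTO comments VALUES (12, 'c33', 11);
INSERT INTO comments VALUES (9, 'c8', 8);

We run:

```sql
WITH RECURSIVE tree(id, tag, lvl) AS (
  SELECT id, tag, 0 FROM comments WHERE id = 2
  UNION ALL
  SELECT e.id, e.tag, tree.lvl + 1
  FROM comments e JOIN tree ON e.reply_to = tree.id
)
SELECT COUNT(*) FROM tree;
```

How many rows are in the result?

Base: id=2 (c32) at lvl 0.
Iteration 1: rows with reply_to in {2} -> c35 (id 3, lvl 1), c14 (id 5, lvl 1).
Iteration 2: rows with reply_to in {3,5} -> c16 (id 6, lvl 2), c5 (id 11, lvl 2).
Iteration 3: rows with reply_to in {6,11} -> c18 (id 8, lvl 3), c33 (id 12, lvl 3).
Iteration 4: rows with reply_to in {8,12} -> c8 (id 9, lvl 4), c7 (id 10, lvl 4).
Iteration 5: rows with reply_to in {9,10} -> c22 (id 13, lvl 5).
Iteration 6: no rows with reply_to in {13}; recursion stops.
Total rows emitted: 10.

10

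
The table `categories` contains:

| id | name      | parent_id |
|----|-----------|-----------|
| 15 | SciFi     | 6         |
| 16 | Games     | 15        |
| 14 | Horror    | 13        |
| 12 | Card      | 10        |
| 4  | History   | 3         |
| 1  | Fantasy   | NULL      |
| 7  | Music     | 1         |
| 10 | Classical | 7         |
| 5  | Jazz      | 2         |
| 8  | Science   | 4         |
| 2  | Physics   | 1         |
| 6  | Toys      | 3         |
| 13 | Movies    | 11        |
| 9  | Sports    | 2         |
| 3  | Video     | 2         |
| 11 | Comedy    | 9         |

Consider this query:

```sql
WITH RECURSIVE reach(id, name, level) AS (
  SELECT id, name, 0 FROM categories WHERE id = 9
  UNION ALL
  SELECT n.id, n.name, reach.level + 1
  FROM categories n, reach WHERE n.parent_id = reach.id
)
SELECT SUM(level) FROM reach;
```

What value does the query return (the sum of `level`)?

Base: id=9 (Sports) at level 0.
Iteration 1: rows with parent_id in {9} -> Comedy (id 11, level 1).
Iteration 2: rows with parent_id in {11} -> Movies (id 13, level 2).
Iteration 3: rows with parent_id in {13} -> Horror (id 14, level 3).
Iteration 4: no rows with parent_id in {14}; recursion stops.
SUM(level) = 0 + 1 + 2 + 3 = 6.

6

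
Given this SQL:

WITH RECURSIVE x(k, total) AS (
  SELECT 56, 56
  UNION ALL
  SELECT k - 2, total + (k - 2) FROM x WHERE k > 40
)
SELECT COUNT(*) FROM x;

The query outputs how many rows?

Base: k=56, total=56.
Iteration 1: 56 > 40 holds -> k = 56 - 2 = 54, total = 56 + 54 = 110.
Iteration 2: 54 > 40 holds -> k = 54 - 2 = 52, total = 110 + 52 = 162.
Iteration 3: 52 > 40 holds -> k = 52 - 2 = 50, total = 162 + 50 = 212.
Iteration 4: 50 > 40 holds -> k = 50 - 2 = 48, total = 212 + 48 = 260.
Iteration 5: 48 > 40 holds -> k = 48 - 2 = 46, total = 260 + 46 = 306.
Iteration 6: 46 > 40 holds -> k = 46 - 2 = 44, total = 306 + 44 = 350.
Iteration 7: 44 > 40 holds -> k = 44 - 2 = 42, total = 350 + 42 = 392.
Iteration 8: 42 > 40 holds -> k = 42 - 2 = 40, total = 392 + 40 = 432.
Iteration 9: 40 > 40 fails; recursion stops.
Total rows emitted: 9.

9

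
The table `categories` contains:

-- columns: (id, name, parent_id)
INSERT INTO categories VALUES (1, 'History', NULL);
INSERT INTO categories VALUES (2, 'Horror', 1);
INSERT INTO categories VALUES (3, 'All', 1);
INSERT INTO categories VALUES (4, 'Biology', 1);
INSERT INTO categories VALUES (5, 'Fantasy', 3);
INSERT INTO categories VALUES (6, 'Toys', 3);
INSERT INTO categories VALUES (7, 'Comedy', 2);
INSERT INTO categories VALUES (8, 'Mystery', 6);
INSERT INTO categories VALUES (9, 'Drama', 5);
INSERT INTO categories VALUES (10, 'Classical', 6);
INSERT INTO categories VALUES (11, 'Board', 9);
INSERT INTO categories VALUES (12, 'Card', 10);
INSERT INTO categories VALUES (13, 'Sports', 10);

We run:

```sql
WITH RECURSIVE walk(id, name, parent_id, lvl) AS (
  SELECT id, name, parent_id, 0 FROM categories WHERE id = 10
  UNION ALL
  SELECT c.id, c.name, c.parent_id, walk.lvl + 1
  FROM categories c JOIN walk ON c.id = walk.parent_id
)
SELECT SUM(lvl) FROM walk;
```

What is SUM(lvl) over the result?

Base: id=10 (Classical), parent_id=6, lvl 0.
Iteration 1: join on id=6 -> Toys (id 6, parent_id=3, lvl 1).
Iteration 2: join on id=3 -> All (id 3, parent_id=1, lvl 2).
Iteration 3: join on id=1 -> History (id 1, parent_id=NULL, lvl 3).
Iteration 4: parent_id is NULL; no match; recursion stops.
SUM(lvl) = 0 + 1 + 2 + 3 = 6.

6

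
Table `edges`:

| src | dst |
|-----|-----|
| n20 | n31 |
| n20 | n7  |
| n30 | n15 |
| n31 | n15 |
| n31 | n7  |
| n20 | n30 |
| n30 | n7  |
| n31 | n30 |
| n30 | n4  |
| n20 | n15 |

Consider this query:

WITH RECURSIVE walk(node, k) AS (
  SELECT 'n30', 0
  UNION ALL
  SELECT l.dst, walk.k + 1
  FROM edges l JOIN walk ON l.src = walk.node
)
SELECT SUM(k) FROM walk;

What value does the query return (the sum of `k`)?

3

Base: (n30, k=0).
Iteration 1: edges from {n30} -> (n15, k=1), (n4, k=1), (n7, k=1).
Iteration 2: no outgoing edges from {n15,n4,n7}; recursion stops.
SUM(k) = 0 + 1 + 1 + 1 = 3.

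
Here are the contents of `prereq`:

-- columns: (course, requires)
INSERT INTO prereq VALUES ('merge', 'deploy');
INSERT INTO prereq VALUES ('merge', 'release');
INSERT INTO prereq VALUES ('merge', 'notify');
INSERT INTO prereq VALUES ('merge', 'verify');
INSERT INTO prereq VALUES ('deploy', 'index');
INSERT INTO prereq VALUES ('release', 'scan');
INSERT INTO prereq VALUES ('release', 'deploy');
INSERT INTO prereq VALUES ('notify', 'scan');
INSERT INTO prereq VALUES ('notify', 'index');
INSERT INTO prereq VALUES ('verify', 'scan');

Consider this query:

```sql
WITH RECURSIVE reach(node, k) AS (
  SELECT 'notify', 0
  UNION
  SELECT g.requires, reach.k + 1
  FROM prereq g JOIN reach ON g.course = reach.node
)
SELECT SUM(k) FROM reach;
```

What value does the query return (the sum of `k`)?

2

Base: (notify, k=0).
Iteration 1: edges from {notify} -> (index, k=1), (scan, k=1).
Iteration 2: no outgoing edges from {index,scan}; recursion stops.
SUM(k) = 0 + 1 + 1 = 2.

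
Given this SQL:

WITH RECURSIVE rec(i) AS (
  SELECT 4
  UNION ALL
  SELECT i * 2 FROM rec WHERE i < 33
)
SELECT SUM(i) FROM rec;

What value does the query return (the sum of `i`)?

124

Base: i=4.
Iteration 1: 4 < 33 holds -> i = 4 * 2 = 8.
Iteration 2: 8 < 33 holds -> i = 8 * 2 = 16.
Iteration 3: 16 < 33 holds -> i = 16 * 2 = 32.
Iteration 4: 32 < 33 holds -> i = 32 * 2 = 64.
Iteration 5: 64 < 33 fails; recursion stops.
SUM(i) = 4 + 8 + 16 + 32 + 64 = 124.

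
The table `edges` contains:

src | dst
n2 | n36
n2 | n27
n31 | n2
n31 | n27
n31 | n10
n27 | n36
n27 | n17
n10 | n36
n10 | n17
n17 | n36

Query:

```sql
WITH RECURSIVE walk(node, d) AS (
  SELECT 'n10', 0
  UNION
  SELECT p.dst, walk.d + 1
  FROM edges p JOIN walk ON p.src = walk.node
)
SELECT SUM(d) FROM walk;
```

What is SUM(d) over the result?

4

Base: (n10, d=0).
Iteration 1: edges from {n10} -> (n17, d=1), (n36, d=1).
Iteration 2: edges from {n17,n36} -> (n36, d=2).
Iteration 3: no outgoing edges from {n36}; recursion stops.
SUM(d) = 0 + 1 + 1 + 2 = 4.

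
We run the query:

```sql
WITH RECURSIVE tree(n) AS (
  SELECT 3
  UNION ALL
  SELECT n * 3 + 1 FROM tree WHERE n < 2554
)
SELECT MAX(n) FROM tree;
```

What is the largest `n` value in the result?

7654

Base: n=3.
Iteration 1: 3 < 2554 holds -> n = 3 * 3 + 1 = 10.
Iteration 2: 10 < 2554 holds -> n = 10 * 3 + 1 = 31.
Iteration 3: 31 < 2554 holds -> n = 31 * 3 + 1 = 94.
Iteration 4: 94 < 2554 holds -> n = 94 * 3 + 1 = 283.
Iteration 5: 283 < 2554 holds -> n = 283 * 3 + 1 = 850.
Iteration 6: 850 < 2554 holds -> n = 850 * 3 + 1 = 2551.
Iteration 7: 2551 < 2554 holds -> n = 2551 * 3 + 1 = 7654.
Iteration 8: 7654 < 2554 fails; recursion stops.
n values: 3, 10, 31, 94, 283, 850, 2551, 7654; the maximum is 7654.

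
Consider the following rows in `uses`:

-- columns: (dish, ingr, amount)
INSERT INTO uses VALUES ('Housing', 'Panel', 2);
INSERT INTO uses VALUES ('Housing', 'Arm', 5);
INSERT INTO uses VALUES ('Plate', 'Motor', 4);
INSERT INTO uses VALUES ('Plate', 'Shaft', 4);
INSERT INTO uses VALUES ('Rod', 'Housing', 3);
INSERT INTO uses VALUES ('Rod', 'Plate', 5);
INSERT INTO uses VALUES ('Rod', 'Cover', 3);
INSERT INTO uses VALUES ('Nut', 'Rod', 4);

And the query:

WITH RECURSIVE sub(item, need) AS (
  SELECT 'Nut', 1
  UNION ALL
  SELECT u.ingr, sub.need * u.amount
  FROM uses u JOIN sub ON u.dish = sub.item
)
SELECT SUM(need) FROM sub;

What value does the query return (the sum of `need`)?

Base: (Nut, need=1).
Iteration 1: components of {Nut} -> Rod = 1*4 = 4.
Iteration 2: components of {Rod} -> Cover = 4*3 = 12, Housing = 4*3 = 12, Plate = 4*5 = 20.
Iteration 3: components of {Cover,Housing,Plate} -> Arm = 12*5 = 60, Motor = 20*4 = 80, Panel = 12*2 = 24, Shaft = 20*4 = 80.
Iteration 4: no further components; recursion stops.
SUM(need) = 1 + 4 + 20 + 12 + 12 + 80 + 80 + 60 + 24 = 293.

293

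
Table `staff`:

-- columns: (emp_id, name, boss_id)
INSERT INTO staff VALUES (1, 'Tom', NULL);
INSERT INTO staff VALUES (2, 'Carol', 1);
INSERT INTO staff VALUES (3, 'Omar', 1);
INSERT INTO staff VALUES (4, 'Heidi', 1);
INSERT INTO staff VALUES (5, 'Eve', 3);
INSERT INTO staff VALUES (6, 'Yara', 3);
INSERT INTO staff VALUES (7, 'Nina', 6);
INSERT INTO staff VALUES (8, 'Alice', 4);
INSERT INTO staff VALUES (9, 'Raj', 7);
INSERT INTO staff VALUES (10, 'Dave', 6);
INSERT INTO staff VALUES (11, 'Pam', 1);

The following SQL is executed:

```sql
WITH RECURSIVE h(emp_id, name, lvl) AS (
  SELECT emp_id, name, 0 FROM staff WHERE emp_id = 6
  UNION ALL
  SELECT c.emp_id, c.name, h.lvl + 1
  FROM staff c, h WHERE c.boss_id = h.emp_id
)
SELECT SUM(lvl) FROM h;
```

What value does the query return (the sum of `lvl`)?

Base: emp_id=6 (Yara) at lvl 0.
Iteration 1: rows with boss_id in {6} -> Nina (id 7, lvl 1), Dave (id 10, lvl 1).
Iteration 2: rows with boss_id in {7,10} -> Raj (id 9, lvl 2).
Iteration 3: no rows with boss_id in {9}; recursion stops.
SUM(lvl) = 0 + 1 + 1 + 2 = 4.

4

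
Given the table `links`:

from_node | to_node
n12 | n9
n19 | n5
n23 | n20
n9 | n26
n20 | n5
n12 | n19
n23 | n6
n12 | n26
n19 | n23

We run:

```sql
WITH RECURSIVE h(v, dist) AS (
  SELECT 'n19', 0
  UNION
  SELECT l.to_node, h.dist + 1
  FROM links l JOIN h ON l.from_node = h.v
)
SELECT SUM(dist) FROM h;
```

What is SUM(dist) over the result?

9

Base: (n19, dist=0).
Iteration 1: edges from {n19} -> (n23, dist=1), (n5, dist=1).
Iteration 2: edges from {n23,n5} -> (n20, dist=2), (n6, dist=2).
Iteration 3: edges from {n20,n6} -> (n5, dist=3).
Iteration 4: no outgoing edges from {n5}; recursion stops.
SUM(dist) = 0 + 1 + 1 + 2 + 2 + 3 = 9.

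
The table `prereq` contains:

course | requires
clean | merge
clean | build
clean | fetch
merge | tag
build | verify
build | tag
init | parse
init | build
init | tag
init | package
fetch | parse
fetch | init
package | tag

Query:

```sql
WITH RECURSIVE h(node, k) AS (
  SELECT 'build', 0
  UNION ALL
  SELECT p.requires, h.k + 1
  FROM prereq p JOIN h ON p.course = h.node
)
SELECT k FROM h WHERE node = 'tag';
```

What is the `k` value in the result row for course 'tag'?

Base: (build, k=0).
Iteration 1: edges from {build} -> (tag, k=1), (verify, k=1).
Iteration 2: no outgoing edges from {tag,verify}; recursion stops.

1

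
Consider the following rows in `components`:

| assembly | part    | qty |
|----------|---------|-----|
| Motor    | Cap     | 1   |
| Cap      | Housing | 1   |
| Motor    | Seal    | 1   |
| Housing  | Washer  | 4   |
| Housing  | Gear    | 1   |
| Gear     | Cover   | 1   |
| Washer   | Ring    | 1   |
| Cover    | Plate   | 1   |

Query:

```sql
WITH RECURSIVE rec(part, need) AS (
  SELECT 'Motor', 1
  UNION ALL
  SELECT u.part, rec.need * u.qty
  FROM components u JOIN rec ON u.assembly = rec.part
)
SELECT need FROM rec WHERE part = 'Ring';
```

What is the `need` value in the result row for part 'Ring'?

4

Base: (Motor, need=1).
Iteration 1: components of {Motor} -> Cap = 1*1 = 1, Seal = 1*1 = 1.
Iteration 2: components of {Cap,Seal} -> Housing = 1*1 = 1.
Iteration 3: components of {Housing} -> Gear = 1*1 = 1, Washer = 1*4 = 4.
Iteration 4: components of {Gear,Washer} -> Cover = 1*1 = 1, Ring = 4*1 = 4.
Iteration 5: components of {Cover,Ring} -> Plate = 1*1 = 1.
Iteration 6: no further components; recursion stops.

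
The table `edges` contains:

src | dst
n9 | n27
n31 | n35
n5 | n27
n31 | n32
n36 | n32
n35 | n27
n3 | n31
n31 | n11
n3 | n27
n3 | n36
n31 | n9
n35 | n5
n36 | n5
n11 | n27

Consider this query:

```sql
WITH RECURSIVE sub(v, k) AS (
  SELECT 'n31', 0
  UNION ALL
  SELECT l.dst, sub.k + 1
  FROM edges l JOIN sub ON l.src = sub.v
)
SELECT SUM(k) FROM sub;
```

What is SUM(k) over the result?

Base: (n31, k=0).
Iteration 1: edges from {n31} -> (n11, k=1), (n32, k=1), (n35, k=1), (n9, k=1).
Iteration 2: edges from {n11,n32,n35,n9} -> (n27, k=2) x3, (n5, k=2). [UNION ALL keeps all 4 new rows, including repeats]
Iteration 3: edges from {n27,n5} -> (n27, k=3).
Iteration 4: no outgoing edges from {n27}; recursion stops.
SUM(k) = 0 + 1 + 1 + 1 + 1 + 2 + 2 + 2 + 2 + 3 = 15.

15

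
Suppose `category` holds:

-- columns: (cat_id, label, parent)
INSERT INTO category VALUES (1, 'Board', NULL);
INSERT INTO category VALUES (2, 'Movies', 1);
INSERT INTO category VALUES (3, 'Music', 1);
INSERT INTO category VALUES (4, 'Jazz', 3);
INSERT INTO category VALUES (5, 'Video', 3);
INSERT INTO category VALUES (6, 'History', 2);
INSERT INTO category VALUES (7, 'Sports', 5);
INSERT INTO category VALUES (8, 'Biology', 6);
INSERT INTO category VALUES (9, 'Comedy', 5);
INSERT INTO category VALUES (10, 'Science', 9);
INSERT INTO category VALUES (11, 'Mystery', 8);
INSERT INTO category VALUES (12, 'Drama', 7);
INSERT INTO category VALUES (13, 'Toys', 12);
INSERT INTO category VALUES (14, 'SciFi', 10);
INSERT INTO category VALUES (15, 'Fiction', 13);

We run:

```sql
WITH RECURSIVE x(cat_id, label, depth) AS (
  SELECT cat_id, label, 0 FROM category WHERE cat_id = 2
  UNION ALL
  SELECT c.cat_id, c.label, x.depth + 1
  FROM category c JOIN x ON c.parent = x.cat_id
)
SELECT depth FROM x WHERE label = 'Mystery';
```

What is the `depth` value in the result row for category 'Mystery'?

3

Base: cat_id=2 (Movies) at depth 0.
Iteration 1: rows with parent in {2} -> History (id 6, depth 1).
Iteration 2: rows with parent in {6} -> Biology (id 8, depth 2).
Iteration 3: rows with parent in {8} -> Mystery (id 11, depth 3).
Iteration 4: no rows with parent in {11}; recursion stops.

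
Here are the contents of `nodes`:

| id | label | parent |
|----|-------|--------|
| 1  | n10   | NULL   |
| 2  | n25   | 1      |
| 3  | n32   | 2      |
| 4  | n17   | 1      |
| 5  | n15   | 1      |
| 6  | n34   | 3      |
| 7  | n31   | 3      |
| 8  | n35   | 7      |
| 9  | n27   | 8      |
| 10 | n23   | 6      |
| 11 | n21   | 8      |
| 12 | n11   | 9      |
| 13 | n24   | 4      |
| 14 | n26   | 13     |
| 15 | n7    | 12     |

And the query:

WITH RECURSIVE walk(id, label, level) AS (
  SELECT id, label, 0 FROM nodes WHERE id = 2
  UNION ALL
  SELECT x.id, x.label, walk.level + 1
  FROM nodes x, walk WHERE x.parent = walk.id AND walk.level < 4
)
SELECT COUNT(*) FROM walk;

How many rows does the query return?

8

Base: id=2 (n25) at level 0.
Iteration 1: rows with parent in {2} -> n32 (id 3, level 1).
Iteration 2: rows with parent in {3} -> n34 (id 6, level 2), n31 (id 7, level 2).
Iteration 3: rows with parent in {6,7} -> n35 (id 8, level 3), n23 (id 10, level 3).
Iteration 4: rows with parent in {8,10} -> n27 (id 9, level 4), n21 (id 11, level 4).
Iteration 5: level < 4 fails for all current rows; recursion stops.
Total rows emitted: 8.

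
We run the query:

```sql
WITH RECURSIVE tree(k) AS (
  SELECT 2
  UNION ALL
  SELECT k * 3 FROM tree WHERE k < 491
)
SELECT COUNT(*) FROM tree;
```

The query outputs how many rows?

7

Base: k=2.
Iteration 1: 2 < 491 holds -> k = 2 * 3 = 6.
Iteration 2: 6 < 491 holds -> k = 6 * 3 = 18.
Iteration 3: 18 < 491 holds -> k = 18 * 3 = 54.
Iteration 4: 54 < 491 holds -> k = 54 * 3 = 162.
Iteration 5: 162 < 491 holds -> k = 162 * 3 = 486.
Iteration 6: 486 < 491 holds -> k = 486 * 3 = 1458.
Iteration 7: 1458 < 491 fails; recursion stops.
Total rows emitted: 7.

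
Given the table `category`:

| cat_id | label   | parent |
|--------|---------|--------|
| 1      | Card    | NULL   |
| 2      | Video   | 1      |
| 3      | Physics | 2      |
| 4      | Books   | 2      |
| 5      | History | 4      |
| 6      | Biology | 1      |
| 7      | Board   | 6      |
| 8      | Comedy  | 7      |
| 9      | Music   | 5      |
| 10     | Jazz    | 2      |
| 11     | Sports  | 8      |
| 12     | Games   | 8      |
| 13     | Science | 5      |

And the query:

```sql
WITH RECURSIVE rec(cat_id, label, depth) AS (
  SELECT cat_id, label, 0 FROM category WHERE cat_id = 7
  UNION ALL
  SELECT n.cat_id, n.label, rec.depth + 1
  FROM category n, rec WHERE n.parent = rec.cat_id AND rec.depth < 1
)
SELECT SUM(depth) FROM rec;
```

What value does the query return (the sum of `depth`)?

Base: cat_id=7 (Board) at depth 0.
Iteration 1: rows with parent in {7} -> Comedy (id 8, depth 1).
Iteration 2: depth < 1 fails for all current rows; recursion stops.
SUM(depth) = 0 + 1 = 1.

1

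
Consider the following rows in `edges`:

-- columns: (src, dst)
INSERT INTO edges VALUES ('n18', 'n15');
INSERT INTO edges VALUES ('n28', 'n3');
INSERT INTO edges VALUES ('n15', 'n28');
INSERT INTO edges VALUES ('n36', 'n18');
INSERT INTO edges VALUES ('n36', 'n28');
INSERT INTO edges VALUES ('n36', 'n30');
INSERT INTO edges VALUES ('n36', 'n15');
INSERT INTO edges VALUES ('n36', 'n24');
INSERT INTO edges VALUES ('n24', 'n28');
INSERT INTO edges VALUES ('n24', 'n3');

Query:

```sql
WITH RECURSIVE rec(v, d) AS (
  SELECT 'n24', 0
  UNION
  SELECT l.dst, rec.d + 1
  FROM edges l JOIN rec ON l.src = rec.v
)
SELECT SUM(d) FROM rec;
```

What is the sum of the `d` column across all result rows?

4

Base: (n24, d=0).
Iteration 1: edges from {n24} -> (n28, d=1), (n3, d=1).
Iteration 2: edges from {n28,n3} -> (n3, d=2).
Iteration 3: no outgoing edges from {n3}; recursion stops.
SUM(d) = 0 + 1 + 1 + 2 = 4.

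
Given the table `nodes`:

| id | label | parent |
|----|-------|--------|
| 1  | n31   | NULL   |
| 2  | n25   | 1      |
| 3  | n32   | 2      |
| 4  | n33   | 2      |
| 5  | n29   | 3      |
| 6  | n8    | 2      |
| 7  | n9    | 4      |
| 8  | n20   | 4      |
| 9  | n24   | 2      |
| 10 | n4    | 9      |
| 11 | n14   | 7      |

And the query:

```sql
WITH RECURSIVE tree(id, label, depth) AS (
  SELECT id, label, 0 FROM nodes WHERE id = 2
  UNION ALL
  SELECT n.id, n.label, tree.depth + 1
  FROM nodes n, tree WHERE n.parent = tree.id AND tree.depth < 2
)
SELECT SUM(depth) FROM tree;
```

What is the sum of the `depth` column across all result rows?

12

Base: id=2 (n25) at depth 0.
Iteration 1: rows with parent in {2} -> n32 (id 3, depth 1), n33 (id 4, depth 1), n8 (id 6, depth 1), n24 (id 9, depth 1).
Iteration 2: rows with parent in {3,4,6,9} -> n29 (id 5, depth 2), n9 (id 7, depth 2), n20 (id 8, depth 2), n4 (id 10, depth 2).
Iteration 3: depth < 2 fails for all current rows; recursion stops.
SUM(depth) = 0 + 1 + 1 + 1 + 1 + 2 + 2 + 2 + 2 = 12.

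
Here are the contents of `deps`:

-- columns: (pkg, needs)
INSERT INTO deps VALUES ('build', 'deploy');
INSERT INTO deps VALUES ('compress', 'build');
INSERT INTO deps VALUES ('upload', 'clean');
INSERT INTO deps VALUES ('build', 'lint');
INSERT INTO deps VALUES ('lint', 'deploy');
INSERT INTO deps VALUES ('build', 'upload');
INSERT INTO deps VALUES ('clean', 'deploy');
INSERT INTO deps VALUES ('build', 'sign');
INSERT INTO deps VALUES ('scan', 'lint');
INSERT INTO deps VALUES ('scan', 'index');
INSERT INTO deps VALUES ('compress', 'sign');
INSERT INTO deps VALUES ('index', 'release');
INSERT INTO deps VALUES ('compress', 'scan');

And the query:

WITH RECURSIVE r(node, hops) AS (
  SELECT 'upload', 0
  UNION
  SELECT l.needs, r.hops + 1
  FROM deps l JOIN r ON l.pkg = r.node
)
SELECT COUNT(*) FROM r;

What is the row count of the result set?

3

Base: (upload, hops=0).
Iteration 1: edges from {upload} -> (clean, hops=1).
Iteration 2: edges from {clean} -> (deploy, hops=2).
Iteration 3: no outgoing edges from {deploy}; recursion stops.
Total rows emitted: 3.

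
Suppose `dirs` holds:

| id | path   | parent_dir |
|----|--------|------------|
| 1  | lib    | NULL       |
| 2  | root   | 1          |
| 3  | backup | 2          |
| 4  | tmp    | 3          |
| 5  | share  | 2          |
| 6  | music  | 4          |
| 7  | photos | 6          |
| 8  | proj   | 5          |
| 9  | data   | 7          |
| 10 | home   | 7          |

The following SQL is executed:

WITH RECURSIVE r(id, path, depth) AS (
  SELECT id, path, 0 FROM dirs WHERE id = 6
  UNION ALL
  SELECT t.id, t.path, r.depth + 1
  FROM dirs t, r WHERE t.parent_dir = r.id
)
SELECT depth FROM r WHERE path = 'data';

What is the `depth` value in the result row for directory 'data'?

Base: id=6 (music) at depth 0.
Iteration 1: rows with parent_dir in {6} -> photos (id 7, depth 1).
Iteration 2: rows with parent_dir in {7} -> data (id 9, depth 2), home (id 10, depth 2).
Iteration 3: no rows with parent_dir in {9,10}; recursion stops.

2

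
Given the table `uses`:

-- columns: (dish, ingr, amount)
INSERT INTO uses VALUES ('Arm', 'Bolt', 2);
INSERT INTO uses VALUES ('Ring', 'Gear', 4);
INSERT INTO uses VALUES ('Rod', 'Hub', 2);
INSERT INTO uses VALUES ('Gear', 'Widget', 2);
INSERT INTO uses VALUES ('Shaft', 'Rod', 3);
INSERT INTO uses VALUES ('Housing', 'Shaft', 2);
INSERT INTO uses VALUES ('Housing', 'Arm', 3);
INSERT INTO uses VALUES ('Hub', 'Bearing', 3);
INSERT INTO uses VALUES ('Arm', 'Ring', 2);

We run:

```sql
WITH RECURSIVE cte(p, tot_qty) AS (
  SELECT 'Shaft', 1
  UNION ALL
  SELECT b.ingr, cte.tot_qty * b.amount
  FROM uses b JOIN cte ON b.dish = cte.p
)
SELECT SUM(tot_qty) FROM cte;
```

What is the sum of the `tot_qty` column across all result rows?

28

Base: (Shaft, tot_qty=1).
Iteration 1: components of {Shaft} -> Rod = 1*3 = 3.
Iteration 2: components of {Rod} -> Hub = 3*2 = 6.
Iteration 3: components of {Hub} -> Bearing = 6*3 = 18.
Iteration 4: no further components; recursion stops.
SUM(tot_qty) = 1 + 3 + 6 + 18 = 28.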